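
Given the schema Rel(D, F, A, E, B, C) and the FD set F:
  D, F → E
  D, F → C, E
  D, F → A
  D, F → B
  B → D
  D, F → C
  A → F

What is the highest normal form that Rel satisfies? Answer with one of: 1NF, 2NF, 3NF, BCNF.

3NF

Candidate keys: {A, B}, {A, D}, {B, F}, {D, F}. Prime attributes: {A, B, D, F}.
B → D: {B}⁺ = {B, D}, which is not all of the attributes, so the left side is not a superkey — BCNF is violated.
Since {D} ⊆ prime attributes and every other non-superkey FD also has a prime right side, the schema is in 3NF.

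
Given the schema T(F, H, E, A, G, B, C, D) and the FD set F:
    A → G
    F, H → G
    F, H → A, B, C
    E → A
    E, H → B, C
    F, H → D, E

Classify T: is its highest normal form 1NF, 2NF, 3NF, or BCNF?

2NF

Candidate key: {F, H}. Prime attributes: {F, H}.
For A → G we have {A}⁺ = {A, G}; {A} is not a superkey, so BCNF fails.
A → G has non-prime {G} on the right and a non-superkey on the left, so 3NF fails.
No proper subset of a key has a non-prime attribute in its closure, so there is no partial dependency; 2NF holds.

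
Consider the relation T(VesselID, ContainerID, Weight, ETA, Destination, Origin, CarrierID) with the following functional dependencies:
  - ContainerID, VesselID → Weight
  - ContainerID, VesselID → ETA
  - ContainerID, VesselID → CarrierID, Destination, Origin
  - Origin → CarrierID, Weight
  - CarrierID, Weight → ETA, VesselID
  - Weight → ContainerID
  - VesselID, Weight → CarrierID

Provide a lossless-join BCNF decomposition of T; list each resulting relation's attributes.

Candidate keys of the original relation: {CarrierID, Weight}, {ContainerID, VesselID}, {Origin}, {VesselID, Weight}.
{CarrierID, ContainerID, Destination, ETA, Origin, VesselID, Weight}: {Weight} determines {ContainerID, Weight} here but is not a superkey — split on Weight → ContainerID, giving {ContainerID, Weight} and {CarrierID, Destination, ETA, Origin, VesselID, Weight}.
{ContainerID, Weight} has no BCNF violation.
{CarrierID, Destination, ETA, Origin, VesselID, Weight} has no BCNF violation.

{CarrierID, Destination, ETA, Origin, VesselID, Weight}; {ContainerID, Weight}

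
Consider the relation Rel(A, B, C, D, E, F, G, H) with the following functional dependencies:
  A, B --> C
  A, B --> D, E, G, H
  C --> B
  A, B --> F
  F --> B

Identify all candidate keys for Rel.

Attributes never on any right-hand side: {A} — every candidate key must contain it.
{A, B} is a candidate key since {A, B}⁺ = {A, B, C, D, E, F, G, H} covers every attribute.
{A, C} is a candidate key since {A, C}⁺ = {A, B, C, D, E, F, G, H} covers every attribute.
{A, F} is a candidate key since {A, F}⁺ = {A, B, C, D, E, F, G, H} covers every attribute.
No proper subset of any of these is a key, and no other minimal superkey exists.

{A, B}, {A, C}, {A, F}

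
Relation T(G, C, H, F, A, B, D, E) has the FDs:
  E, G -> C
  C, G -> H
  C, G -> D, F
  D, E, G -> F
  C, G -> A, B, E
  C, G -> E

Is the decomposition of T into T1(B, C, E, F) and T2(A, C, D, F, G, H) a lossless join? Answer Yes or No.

No

The shared attributes are {C, F} and {C, F}⁺ = {C, F}.
Neither T1 nor T2 is contained in that closure, so the decomposition is lossy.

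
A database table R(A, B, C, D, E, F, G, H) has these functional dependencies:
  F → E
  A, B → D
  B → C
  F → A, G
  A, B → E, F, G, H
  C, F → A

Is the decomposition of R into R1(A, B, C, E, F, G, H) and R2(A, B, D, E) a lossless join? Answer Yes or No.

R1 ∩ R2 = {A, B, E}; its closure under F is {A, B, C, D, E, F, G, H}.
R1 is contained in that closure, so R1 ∩ R2 → R1 holds and the join is lossless.

Yes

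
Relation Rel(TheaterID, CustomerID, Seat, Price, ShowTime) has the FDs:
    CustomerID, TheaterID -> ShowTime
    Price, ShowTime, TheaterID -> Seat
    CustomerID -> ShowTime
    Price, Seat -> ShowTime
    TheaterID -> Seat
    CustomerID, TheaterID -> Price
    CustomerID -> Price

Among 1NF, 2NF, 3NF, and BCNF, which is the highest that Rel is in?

Candidate key: {CustomerID, TheaterID}. Prime attributes: {CustomerID, TheaterID}.
Price, ShowTime, TheaterID -> Seat breaks BCNF: {Price, ShowTime, TheaterID}⁺ = {Price, Seat, ShowTime, TheaterID}, so {Price, ShowTime, TheaterID} is not a superkey.
Price, ShowTime, TheaterID -> Seat has non-prime {Seat} on the right and a non-superkey on the left, so 3NF fails.
Since {CustomerID} ⊂ {CustomerID, TheaterID} and {CustomerID}⁺ ⊇ {Price, ShowTime} with {Price, ShowTime} non-prime, there is a partial dependency; 2NF fails.

1NF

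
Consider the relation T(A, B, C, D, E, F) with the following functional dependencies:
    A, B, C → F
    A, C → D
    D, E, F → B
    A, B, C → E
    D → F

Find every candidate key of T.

{A, B, C}, {A, C, E}

No FD produces {A, C}, so they must be in every candidate key.
{A, B, C}⁺ = {A, B, C, D, E, F}, which is every attribute, so {A, B, C} is a candidate key.
{A, C, E}⁺ = {A, B, C, D, E, F}, which is every attribute, so {A, C, E} is a candidate key.
These are minimal and exhaustive — every other superkey contains one of them.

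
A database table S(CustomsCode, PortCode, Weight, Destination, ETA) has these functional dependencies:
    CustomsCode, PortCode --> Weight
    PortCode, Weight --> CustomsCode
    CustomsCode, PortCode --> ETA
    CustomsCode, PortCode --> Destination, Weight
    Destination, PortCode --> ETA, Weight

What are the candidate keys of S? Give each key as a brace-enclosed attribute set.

Attributes never on any right-hand side: {PortCode} — every candidate key must contain it.
Closure of {CustomsCode, PortCode} is {CustomsCode, Destination, ETA, PortCode, Weight}, the whole schema; {CustomsCode, PortCode} is a candidate key.
Closure of {Destination, PortCode} is {CustomsCode, Destination, ETA, PortCode, Weight}, the whole schema; {Destination, PortCode} is a candidate key.
Closure of {PortCode, Weight} is {CustomsCode, Destination, ETA, PortCode, Weight}, the whole schema; {PortCode, Weight} is a candidate key.
These are minimal and exhaustive — every other superkey contains one of them.

{CustomsCode, PortCode}, {Destination, PortCode}, {PortCode, Weight}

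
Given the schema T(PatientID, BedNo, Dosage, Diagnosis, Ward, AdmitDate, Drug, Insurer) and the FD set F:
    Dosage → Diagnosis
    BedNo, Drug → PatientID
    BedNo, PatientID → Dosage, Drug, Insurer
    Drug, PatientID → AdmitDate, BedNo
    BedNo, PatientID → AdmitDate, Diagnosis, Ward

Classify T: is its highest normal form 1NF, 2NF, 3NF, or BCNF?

Candidate keys: {BedNo, Drug}, {BedNo, PatientID}, {Drug, PatientID}. Prime attributes: {BedNo, Drug, PatientID}.
For Dosage → Diagnosis we have {Dosage}⁺ = {Diagnosis, Dosage}; {Dosage} is not a superkey, so BCNF fails.
Dosage → Diagnosis determines the non-prime attribute {Diagnosis} from a non-superkey — 3NF is violated.
No proper subset of a key has a non-prime attribute in its closure, so there is no partial dependency; 2NF holds.

2NF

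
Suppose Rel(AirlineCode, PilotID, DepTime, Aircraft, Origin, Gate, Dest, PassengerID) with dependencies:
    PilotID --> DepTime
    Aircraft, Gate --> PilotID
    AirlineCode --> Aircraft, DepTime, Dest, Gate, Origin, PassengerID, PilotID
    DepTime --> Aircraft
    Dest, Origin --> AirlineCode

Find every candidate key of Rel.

{AirlineCode}, {Dest, Origin}

Closure of {AirlineCode} is {Aircraft, AirlineCode, DepTime, Dest, Gate, Origin, PassengerID, PilotID}, the whole schema; {AirlineCode} is a candidate key.
Closure of {Dest, Origin} is {Aircraft, AirlineCode, DepTime, Dest, Gate, Origin, PassengerID, PilotID}, the whole schema; {Dest, Origin} is a candidate key.
No proper subset of any of these is a key, and no other minimal superkey exists.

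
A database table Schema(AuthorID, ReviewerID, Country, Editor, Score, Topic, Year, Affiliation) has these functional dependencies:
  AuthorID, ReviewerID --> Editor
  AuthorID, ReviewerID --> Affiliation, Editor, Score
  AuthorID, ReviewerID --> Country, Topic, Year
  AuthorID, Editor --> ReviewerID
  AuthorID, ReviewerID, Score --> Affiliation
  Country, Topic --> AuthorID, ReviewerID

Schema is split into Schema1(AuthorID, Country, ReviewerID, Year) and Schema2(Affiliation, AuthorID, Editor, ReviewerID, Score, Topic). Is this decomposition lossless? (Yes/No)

Schema1 ∩ Schema2 = {AuthorID, ReviewerID}; its closure under F is {Affiliation, AuthorID, Country, Editor, ReviewerID, Score, Topic, Year}.
This includes all of Schema1, so the common attributes are a superkey of Schema1 — the join is lossless.

Yes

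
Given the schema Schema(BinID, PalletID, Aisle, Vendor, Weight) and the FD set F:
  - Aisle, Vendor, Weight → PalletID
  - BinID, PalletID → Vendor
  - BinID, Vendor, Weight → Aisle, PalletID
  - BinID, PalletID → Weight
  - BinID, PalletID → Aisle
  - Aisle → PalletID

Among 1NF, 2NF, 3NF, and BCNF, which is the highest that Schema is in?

3NF

Candidate keys: {Aisle, BinID}, {BinID, PalletID}, {BinID, Vendor, Weight}. Prime attributes: {Aisle, BinID, PalletID, Vendor, Weight}.
Aisle, Vendor, Weight → PalletID breaks BCNF: {Aisle, Vendor, Weight}⁺ = {Aisle, PalletID, Vendor, Weight}, so {Aisle, Vendor, Weight} is not a superkey.
Since {PalletID} ⊆ prime attributes and every other non-superkey FD also has a prime right side, the schema is in 3NF.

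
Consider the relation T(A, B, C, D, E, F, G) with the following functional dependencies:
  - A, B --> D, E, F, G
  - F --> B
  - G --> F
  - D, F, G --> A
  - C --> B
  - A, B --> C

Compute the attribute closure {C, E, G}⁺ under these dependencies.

Start with {C, E, G}.
G --> F applies; add {F} → now {C, E, F, G}.
C --> B applies; add {B} → now {B, C, E, F, G}.
No further FD applies.

{B, C, E, F, G}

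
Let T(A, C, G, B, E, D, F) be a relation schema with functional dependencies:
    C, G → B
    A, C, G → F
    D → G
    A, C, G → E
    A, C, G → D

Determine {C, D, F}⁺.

{B, C, D, F, G}

Start with {C, D, F}.
D → G applies; add {G} → now {C, D, F, G}.
C, G → B applies; add {B} → now {B, C, D, F, G}.
No further FD applies.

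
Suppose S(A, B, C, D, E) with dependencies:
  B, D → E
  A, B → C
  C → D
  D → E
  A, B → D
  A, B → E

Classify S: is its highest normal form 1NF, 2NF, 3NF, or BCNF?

Candidate key: {A, B}. Prime attributes: {A, B}.
For B, D → E we have {B, D}⁺ = {B, D, E}; {B, D} is not a superkey, so BCNF fails.
B, D → E determines the non-prime attribute {E} from a non-superkey — 3NF is violated.
Checking every proper subset of each key, none determines a non-prime attribute — 2NF is satisfied.

2NF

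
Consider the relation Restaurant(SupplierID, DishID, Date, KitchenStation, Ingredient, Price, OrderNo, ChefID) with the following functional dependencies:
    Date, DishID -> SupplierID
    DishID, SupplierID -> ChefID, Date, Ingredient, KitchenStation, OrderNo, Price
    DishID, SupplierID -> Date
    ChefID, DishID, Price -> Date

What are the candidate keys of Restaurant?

{DishID} never appears on the right of any FD, so every key must include it.
{Date, DishID} is a candidate key since {Date, DishID}⁺ = {ChefID, Date, DishID, Ingredient, KitchenStation, OrderNo, Price, SupplierID} covers every attribute.
{DishID, SupplierID} is a candidate key since {DishID, SupplierID}⁺ = {ChefID, Date, DishID, Ingredient, KitchenStation, OrderNo, Price, SupplierID} covers every attribute.
{ChefID, DishID, Price} is a candidate key since {ChefID, DishID, Price}⁺ = {ChefID, Date, DishID, Ingredient, KitchenStation, OrderNo, Price, SupplierID} covers every attribute.
Any other superkey properly contains one of these, so there are no further candidate keys.

{ChefID, DishID, Price}, {Date, DishID}, {DishID, SupplierID}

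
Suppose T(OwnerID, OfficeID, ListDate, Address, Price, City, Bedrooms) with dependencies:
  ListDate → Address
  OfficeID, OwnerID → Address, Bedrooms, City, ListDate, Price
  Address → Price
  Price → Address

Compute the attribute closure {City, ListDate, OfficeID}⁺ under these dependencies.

{Address, City, ListDate, OfficeID, Price}

Start with {City, ListDate, OfficeID}.
ListDate → Address applies; add {Address} → now {Address, City, ListDate, OfficeID}.
Address → Price applies; add {Price} → now {Address, City, ListDate, OfficeID, Price}.
No further FD applies.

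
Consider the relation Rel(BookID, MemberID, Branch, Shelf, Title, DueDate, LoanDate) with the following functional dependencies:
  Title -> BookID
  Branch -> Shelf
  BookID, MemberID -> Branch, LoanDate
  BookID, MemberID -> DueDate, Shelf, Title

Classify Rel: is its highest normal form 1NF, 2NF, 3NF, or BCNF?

Candidate keys: {BookID, MemberID}, {MemberID, Title}. Prime attributes: {BookID, MemberID, Title}.
Title -> BookID: {Title}⁺ = {BookID, Title}, which is not all of the attributes, so the left side is not a superkey — BCNF is violated.
Branch -> Shelf has non-prime {Shelf} on the right and a non-superkey on the left, so 3NF fails.
Checking every proper subset of each key, none determines a non-prime attribute — 2NF is satisfied.

2NF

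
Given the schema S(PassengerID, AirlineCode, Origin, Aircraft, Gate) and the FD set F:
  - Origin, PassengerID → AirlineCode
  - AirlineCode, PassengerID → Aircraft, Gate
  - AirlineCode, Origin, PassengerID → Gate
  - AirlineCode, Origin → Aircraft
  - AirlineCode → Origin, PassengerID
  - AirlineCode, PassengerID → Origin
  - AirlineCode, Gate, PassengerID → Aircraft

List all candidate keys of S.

Closure of {AirlineCode} is {Aircraft, AirlineCode, Gate, Origin, PassengerID}, the whole schema; {AirlineCode} is a candidate key.
Closure of {Origin, PassengerID} is {Aircraft, AirlineCode, Gate, Origin, PassengerID}, the whole schema; {Origin, PassengerID} is a candidate key.
These are minimal and exhaustive — every other superkey contains one of them.

{AirlineCode}, {Origin, PassengerID}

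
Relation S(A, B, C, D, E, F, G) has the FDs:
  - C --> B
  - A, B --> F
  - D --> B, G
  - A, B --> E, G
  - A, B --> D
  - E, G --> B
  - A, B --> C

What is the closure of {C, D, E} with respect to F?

{B, C, D, E, G}

Start with {C, D, E}.
C --> B applies; add {B} → now {B, C, D, E}.
D --> B, G applies; add {G} → now {B, C, D, E, G}.
No further FD applies.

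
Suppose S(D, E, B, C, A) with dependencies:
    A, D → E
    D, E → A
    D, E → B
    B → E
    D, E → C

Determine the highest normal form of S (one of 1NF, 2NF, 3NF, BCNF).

3NF

Candidate keys: {A, D}, {B, D}, {D, E}. Prime attributes: {A, B, D, E}.
For B → E we have {B}⁺ = {B, E}; {B} is not a superkey, so BCNF fails.
Since {E} ⊆ prime attributes and every other non-superkey FD also has a prime right side, the schema is in 3NF.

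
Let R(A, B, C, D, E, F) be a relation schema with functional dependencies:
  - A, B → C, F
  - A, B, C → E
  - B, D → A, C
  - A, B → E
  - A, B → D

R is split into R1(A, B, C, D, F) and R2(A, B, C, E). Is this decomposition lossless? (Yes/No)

Yes

Common attributes: {A, B, C}; their closure is {A, B, C, D, E, F}.
This includes all of R1, so the common attributes are a superkey of R1 — the join is lossless.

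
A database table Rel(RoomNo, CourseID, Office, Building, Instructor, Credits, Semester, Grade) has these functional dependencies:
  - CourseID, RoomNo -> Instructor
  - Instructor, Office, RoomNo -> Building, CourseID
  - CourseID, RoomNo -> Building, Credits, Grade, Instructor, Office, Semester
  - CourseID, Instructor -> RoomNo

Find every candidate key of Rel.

{CourseID, Instructor} is a candidate key since {CourseID, Instructor}⁺ = {Building, CourseID, Credits, Grade, Instructor, Office, RoomNo, Semester} covers every attribute.
{CourseID, RoomNo} is a candidate key since {CourseID, RoomNo}⁺ = {Building, CourseID, Credits, Grade, Instructor, Office, RoomNo, Semester} covers every attribute.
{Instructor, Office, RoomNo} is a candidate key since {Instructor, Office, RoomNo}⁺ = {Building, CourseID, Credits, Grade, Instructor, Office, RoomNo, Semester} covers every attribute.
These are minimal and exhaustive — every other superkey contains one of them.

{CourseID, Instructor}, {CourseID, RoomNo}, {Instructor, Office, RoomNo}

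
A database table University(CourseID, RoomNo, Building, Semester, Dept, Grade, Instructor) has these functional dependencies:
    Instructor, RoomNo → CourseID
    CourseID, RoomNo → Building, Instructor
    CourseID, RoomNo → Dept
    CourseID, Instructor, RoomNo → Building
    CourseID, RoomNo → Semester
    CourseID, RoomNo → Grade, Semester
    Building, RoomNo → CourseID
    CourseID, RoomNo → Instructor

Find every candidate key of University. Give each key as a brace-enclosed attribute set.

{RoomNo} never appears on the right of any FD, so every key must include it.
{Building, RoomNo}⁺ = {Building, CourseID, Dept, Grade, Instructor, RoomNo, Semester}, which is every attribute, so {Building, RoomNo} is a candidate key.
{CourseID, RoomNo}⁺ = {Building, CourseID, Dept, Grade, Instructor, RoomNo, Semester}, which is every attribute, so {CourseID, RoomNo} is a candidate key.
{Instructor, RoomNo}⁺ = {Building, CourseID, Dept, Grade, Instructor, RoomNo, Semester}, which is every attribute, so {Instructor, RoomNo} is a candidate key.
Any other superkey properly contains one of these, so there are no further candidate keys.

{Building, RoomNo}, {CourseID, RoomNo}, {Instructor, RoomNo}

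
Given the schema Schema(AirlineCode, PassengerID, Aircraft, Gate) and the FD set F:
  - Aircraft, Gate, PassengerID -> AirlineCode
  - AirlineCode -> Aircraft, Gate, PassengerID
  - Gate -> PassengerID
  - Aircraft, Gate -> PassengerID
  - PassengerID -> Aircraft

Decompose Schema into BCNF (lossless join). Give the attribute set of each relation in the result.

Candidate keys of the original relation: {AirlineCode}, {Gate}.
{Aircraft, AirlineCode, Gate, PassengerID}: {PassengerID} determines {Aircraft, PassengerID} here but is not a superkey — split on PassengerID -> Aircraft, giving {Aircraft, PassengerID} and {AirlineCode, Gate, PassengerID}.
{Aircraft, PassengerID}: every determinant is a superkey — BCNF.
{AirlineCode, Gate, PassengerID}: every determinant is a superkey — BCNF.

{Aircraft, PassengerID}; {AirlineCode, Gate, PassengerID}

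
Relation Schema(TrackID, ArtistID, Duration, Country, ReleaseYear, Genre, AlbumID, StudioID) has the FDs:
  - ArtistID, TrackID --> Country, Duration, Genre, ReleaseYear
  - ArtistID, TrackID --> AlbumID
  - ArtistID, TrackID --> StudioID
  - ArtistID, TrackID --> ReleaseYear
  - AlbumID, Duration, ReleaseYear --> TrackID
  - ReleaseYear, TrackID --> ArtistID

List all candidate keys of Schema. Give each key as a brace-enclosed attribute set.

{ArtistID, TrackID}⁺ = {AlbumID, ArtistID, Country, Duration, Genre, ReleaseYear, StudioID, TrackID} — all of the relation — so {ArtistID, TrackID} is a candidate key.
{ReleaseYear, TrackID}⁺ = {AlbumID, ArtistID, Country, Duration, Genre, ReleaseYear, StudioID, TrackID} — all of the relation — so {ReleaseYear, TrackID} is a candidate key.
{AlbumID, Duration, ReleaseYear}⁺ = {AlbumID, ArtistID, Country, Duration, Genre, ReleaseYear, StudioID, TrackID} — all of the relation — so {AlbumID, Duration, ReleaseYear} is a candidate key.
Any other superkey properly contains one of these, so there are no further candidate keys.

{AlbumID, Duration, ReleaseYear}, {ArtistID, TrackID}, {ReleaseYear, TrackID}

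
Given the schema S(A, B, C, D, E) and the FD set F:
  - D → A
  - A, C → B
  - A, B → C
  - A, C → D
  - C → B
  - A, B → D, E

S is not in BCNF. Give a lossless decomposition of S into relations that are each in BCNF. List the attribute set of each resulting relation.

{A, D}; {B, C}; {C, D, E}

Candidate keys of the original relation: {A, B}, {A, C}, {B, D}, {C, D}.
{A, B, C, D, E}: {D} determines {A, D} here but is not a superkey — split on D → A, giving {A, D} and {B, C, D, E}.
{A, D} has no BCNF violation.
{B, C, D, E}: {C} determines {B, C} here but is not a superkey — split on C → B, giving {B, C} and {C, D, E}.
{B, C} has no BCNF violation.
{C, D, E} has no BCNF violation.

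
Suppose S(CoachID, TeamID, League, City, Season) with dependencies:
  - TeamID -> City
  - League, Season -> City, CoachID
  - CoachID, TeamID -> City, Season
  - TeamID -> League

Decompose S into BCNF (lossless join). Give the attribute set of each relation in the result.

{City, League, TeamID}; {CoachID, Season, TeamID}

Candidate keys of the original relation: {CoachID, TeamID}, {Season, TeamID}.
In {City, CoachID, League, Season, TeamID}, {TeamID} is not a superkey ({TeamID}⁺ restricted to this set is {City, League, TeamID}), so split on TeamID -> City, League into {City, League, TeamID} and {CoachID, Season, TeamID}.
{City, League, TeamID} is in BCNF.
{CoachID, Season, TeamID} is in BCNF.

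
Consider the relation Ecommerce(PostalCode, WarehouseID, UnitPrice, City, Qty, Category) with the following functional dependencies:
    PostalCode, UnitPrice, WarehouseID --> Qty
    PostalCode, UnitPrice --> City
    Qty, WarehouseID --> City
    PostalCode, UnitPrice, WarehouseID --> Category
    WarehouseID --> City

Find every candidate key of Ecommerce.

{PostalCode, UnitPrice, WarehouseID} never appear on the right of any FD, so every key must include all of them.
{PostalCode, UnitPrice, WarehouseID} is a candidate key since {PostalCode, UnitPrice, WarehouseID}⁺ = {Category, City, PostalCode, Qty, UnitPrice, WarehouseID} covers every attribute.
No smaller or unrelated set reaches every attribute, so there are no other keys.

{PostalCode, UnitPrice, WarehouseID}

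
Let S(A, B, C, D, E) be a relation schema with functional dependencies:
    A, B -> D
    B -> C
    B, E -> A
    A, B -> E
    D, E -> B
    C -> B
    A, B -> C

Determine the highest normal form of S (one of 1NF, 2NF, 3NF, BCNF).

Candidate keys: {A, B}, {A, C}, {B, E}, {C, E}, {D, E}. Prime attributes: {A, B, C, D, E}.
B -> C: {B}⁺ = {B, C}, which is not all of the attributes, so the left side is not a superkey — BCNF is violated.
Its right-hand attributes {C} are all prime, as are those of every other non-superkey FD — the relation is in 3NF.

3NF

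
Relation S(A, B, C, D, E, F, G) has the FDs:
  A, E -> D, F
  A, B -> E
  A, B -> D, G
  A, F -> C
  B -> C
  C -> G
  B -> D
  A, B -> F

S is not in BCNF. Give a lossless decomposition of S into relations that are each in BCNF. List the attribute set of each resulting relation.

Candidate key of the original relation: {A, B}.
In {A, B, C, D, E, F, G}, {A, E} is not a superkey ({A, E}⁺ restricted to this set is {A, C, D, E, F, G}), so split on A, E -> C, D, F, G into {A, C, D, E, F, G} and {A, B, E}.
In {A, C, D, E, F, G}, {A, F} is not a superkey ({A, F}⁺ restricted to this set is {A, C, F, G}), so split on A, F -> C, G into {A, C, F, G} and {A, D, E, F}.
In {A, C, F, G}, {C} is not a superkey ({C}⁺ restricted to this set is {C, G}), so split on C -> G into {C, G} and {A, C, F}.
{C, G}: every determinant is a superkey — BCNF.
{A, C, F}: every determinant is a superkey — BCNF.
{A, D, E, F}: every determinant is a superkey — BCNF.
{A, B, E}: every determinant is a superkey — BCNF.

{A, B, E}; {A, C, F}; {A, D, E, F}; {C, G}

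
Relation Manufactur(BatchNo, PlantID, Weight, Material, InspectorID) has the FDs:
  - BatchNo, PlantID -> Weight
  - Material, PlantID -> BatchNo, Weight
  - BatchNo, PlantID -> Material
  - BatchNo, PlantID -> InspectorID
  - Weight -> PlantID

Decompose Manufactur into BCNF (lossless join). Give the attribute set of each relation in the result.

Candidate keys of the original relation: {BatchNo, PlantID}, {BatchNo, Weight}, {Material, PlantID}, {Material, Weight}.
In {BatchNo, InspectorID, Material, PlantID, Weight}, {Weight} is not a superkey ({Weight}⁺ restricted to this set is {PlantID, Weight}), so split on Weight -> PlantID into {PlantID, Weight} and {BatchNo, InspectorID, Material, Weight}.
{PlantID, Weight} has no BCNF violation.
{BatchNo, InspectorID, Material, Weight} has no BCNF violation.

{BatchNo, InspectorID, Material, Weight}; {PlantID, Weight}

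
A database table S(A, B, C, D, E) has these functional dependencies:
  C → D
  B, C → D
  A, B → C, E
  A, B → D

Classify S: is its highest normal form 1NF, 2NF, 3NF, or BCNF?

2NF

Candidate key: {A, B}. Prime attributes: {A, B}.
C → D: {C}⁺ = {C, D}, which is not all of the attributes, so the left side is not a superkey — BCNF is violated.
C → D has non-prime {D} on the right and a non-superkey on the left, so 3NF fails.
No non-prime attribute depends on a proper subset of any candidate key, so 2NF holds.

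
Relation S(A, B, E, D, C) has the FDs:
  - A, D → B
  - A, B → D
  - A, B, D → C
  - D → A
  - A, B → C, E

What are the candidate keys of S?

{A, B}, {D}

{D}⁺ = {A, B, C, D, E}, which is every attribute, so {D} is a candidate key.
{A, B}⁺ = {A, B, C, D, E}, which is every attribute, so {A, B} is a candidate key.
Any other superkey properly contains one of these, so there are no further candidate keys.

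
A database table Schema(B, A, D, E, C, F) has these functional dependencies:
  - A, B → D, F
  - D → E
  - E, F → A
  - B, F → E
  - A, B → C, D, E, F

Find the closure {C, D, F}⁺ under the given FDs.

{A, C, D, E, F}

Start with {C, D, F}.
D → E applies; add {E} → now {C, D, E, F}.
E, F → A applies; add {A} → now {A, C, D, E, F}.
No further FD applies.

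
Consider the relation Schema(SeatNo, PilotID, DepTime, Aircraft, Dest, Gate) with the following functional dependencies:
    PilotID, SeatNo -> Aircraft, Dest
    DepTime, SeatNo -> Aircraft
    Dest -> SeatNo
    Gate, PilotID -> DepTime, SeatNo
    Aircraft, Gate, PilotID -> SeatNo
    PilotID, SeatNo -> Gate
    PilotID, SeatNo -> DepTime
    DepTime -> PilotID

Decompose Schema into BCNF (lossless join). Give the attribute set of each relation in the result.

Candidate keys of the original relation: {DepTime, Dest}, {DepTime, Gate}, {DepTime, SeatNo}, {Dest, PilotID}, {Gate, PilotID}, {PilotID, SeatNo}.
{Aircraft, DepTime, Dest, Gate, PilotID, SeatNo}: {Dest} determines {Dest, SeatNo} here but is not a superkey — split on Dest -> SeatNo, giving {Dest, SeatNo} and {Aircraft, DepTime, Dest, Gate, PilotID}.
{Dest, SeatNo} has no BCNF violation.
{Aircraft, DepTime, Dest, Gate, PilotID}: {DepTime} determines {DepTime, PilotID} here but is not a superkey — split on DepTime -> PilotID, giving {DepTime, PilotID} and {Aircraft, DepTime, Dest, Gate}.
{DepTime, PilotID} has no BCNF violation.
{Aircraft, DepTime, Dest, Gate} has no BCNF violation.

{Aircraft, DepTime, Dest, Gate}; {DepTime, PilotID}; {Dest, SeatNo}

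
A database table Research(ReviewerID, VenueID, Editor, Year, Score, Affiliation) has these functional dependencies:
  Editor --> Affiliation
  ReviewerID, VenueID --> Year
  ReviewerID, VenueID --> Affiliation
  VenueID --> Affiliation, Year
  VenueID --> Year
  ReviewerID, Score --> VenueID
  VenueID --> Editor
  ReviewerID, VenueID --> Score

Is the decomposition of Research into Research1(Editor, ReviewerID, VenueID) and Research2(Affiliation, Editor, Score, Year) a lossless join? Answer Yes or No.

No

The shared attributes are {Editor} and {Editor}⁺ = {Affiliation, Editor}.
Research1 ⊄ {Affiliation, Editor} and Research2 ⊄ {Affiliation, Editor}, so the split is lossy.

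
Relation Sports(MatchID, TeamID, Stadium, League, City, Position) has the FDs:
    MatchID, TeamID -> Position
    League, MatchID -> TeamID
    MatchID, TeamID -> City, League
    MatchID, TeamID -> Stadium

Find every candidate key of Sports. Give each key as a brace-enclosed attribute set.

{League, MatchID}, {MatchID, TeamID}

{MatchID} never appears on the right of any FD, so every key must include it.
Closure of {League, MatchID} is {City, League, MatchID, Position, Stadium, TeamID}, the whole schema; {League, MatchID} is a candidate key.
Closure of {MatchID, TeamID} is {City, League, MatchID, Position, Stadium, TeamID}, the whole schema; {MatchID, TeamID} is a candidate key.
These are minimal and exhaustive — every other superkey contains one of them.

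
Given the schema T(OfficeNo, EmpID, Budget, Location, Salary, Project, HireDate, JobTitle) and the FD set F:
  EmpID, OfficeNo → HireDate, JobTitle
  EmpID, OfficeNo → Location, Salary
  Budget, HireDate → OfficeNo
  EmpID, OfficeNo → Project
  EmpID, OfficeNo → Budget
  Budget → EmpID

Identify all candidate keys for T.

{Budget, HireDate}⁺ = {Budget, EmpID, HireDate, JobTitle, Location, OfficeNo, Project, Salary} — all of the relation — so {Budget, HireDate} is a candidate key.
{Budget, OfficeNo}⁺ = {Budget, EmpID, HireDate, JobTitle, Location, OfficeNo, Project, Salary} — all of the relation — so {Budget, OfficeNo} is a candidate key.
{EmpID, OfficeNo}⁺ = {Budget, EmpID, HireDate, JobTitle, Location, OfficeNo, Project, Salary} — all of the relation — so {EmpID, OfficeNo} is a candidate key.
These are minimal and exhaustive — every other superkey contains one of them.

{Budget, HireDate}, {Budget, OfficeNo}, {EmpID, OfficeNo}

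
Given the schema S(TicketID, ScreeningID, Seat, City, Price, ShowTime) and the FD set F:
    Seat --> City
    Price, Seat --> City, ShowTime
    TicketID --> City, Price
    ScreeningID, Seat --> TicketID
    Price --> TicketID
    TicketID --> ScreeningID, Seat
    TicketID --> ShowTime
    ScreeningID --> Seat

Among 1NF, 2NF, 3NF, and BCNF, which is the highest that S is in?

2NF

Candidate keys: {Price}, {ScreeningID}, {TicketID}. Prime attributes: {Price, ScreeningID, TicketID}.
Seat --> City: {Seat}⁺ = {City, Seat}, which is not all of the attributes, so the left side is not a superkey — BCNF is violated.
Seat --> City has non-prime {City} on the right and a non-superkey on the left, so 3NF fails.
With only single-attribute keys there can be no partial dependency, so 2NF holds.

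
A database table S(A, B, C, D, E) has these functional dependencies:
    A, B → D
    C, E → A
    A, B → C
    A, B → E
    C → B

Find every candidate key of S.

{A, B}, {A, C}, {C, E}

{A, B}⁺ = {A, B, C, D, E} — all of the relation — so {A, B} is a candidate key.
{A, C}⁺ = {A, B, C, D, E} — all of the relation — so {A, C} is a candidate key.
{C, E}⁺ = {A, B, C, D, E} — all of the relation — so {C, E} is a candidate key.
No proper subset of any of these is a key, and no other minimal superkey exists.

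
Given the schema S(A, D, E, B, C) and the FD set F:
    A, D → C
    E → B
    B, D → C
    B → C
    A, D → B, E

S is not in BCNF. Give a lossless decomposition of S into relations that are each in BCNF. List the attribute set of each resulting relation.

{A, D, E}; {B, C}; {B, E}

Candidate key of the original relation: {A, D}.
Within {A, B, C, D, E}: {E}⁺ ∩ {A, B, C, D, E} = {B, C, E}, not the whole set, so E → B, C violates BCNF; decompose into {B, C, E} and {A, D, E}.
Within {B, C, E}: {B}⁺ ∩ {B, C, E} = {B, C}, not the whole set, so B → C violates BCNF; decompose into {B, C} and {B, E}.
{B, C} has no BCNF violation.
{B, E} has no BCNF violation.
{A, D, E} has no BCNF violation.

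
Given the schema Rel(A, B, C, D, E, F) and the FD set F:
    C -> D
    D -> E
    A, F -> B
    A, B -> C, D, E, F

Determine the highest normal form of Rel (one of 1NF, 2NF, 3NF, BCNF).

2NF

Candidate keys: {A, B}, {A, F}. Prime attributes: {A, B, F}.
C -> D breaks BCNF: {C}⁺ = {C, D, E}, so {C} is not a superkey.
C -> D determines the non-prime attribute {D} from a non-superkey — 3NF is violated.
No proper subset of a key has a non-prime attribute in its closure, so there is no partial dependency; 2NF holds.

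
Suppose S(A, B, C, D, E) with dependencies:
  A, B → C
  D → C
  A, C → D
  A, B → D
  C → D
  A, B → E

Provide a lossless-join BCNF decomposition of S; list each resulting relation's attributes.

{A, B, D, E}; {C, D}

Candidate key of the original relation: {A, B}.
Within {A, B, C, D, E}: {D}⁺ ∩ {A, B, C, D, E} = {C, D}, not the whole set, so D → C violates BCNF; decompose into {C, D} and {A, B, D, E}.
{C, D} has no BCNF violation.
{A, B, D, E} has no BCNF violation.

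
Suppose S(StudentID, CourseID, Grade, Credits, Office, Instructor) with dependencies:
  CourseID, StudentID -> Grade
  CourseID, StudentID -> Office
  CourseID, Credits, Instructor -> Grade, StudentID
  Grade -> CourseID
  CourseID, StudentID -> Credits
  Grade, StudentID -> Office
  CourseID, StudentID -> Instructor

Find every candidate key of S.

{CourseID, Credits, Instructor}, {CourseID, StudentID}, {Credits, Grade, Instructor}, {Grade, StudentID}

{CourseID, StudentID}⁺ = {CourseID, Credits, Grade, Instructor, Office, StudentID} — all of the relation — so {CourseID, StudentID} is a candidate key.
{Grade, StudentID}⁺ = {CourseID, Credits, Grade, Instructor, Office, StudentID} — all of the relation — so {Grade, StudentID} is a candidate key.
{CourseID, Credits, Instructor}⁺ = {CourseID, Credits, Grade, Instructor, Office, StudentID} — all of the relation — so {CourseID, Credits, Instructor} is a candidate key.
{Credits, Grade, Instructor}⁺ = {CourseID, Credits, Grade, Instructor, Office, StudentID} — all of the relation — so {Credits, Grade, Instructor} is a candidate key.
Any other superkey properly contains one of these, so there are no further candidate keys.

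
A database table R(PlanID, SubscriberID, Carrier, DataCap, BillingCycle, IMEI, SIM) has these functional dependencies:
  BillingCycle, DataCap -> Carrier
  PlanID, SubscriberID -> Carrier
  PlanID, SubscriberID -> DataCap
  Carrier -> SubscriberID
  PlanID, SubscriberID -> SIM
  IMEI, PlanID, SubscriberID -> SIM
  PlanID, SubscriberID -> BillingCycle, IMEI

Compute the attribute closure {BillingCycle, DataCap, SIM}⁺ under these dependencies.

Start with {BillingCycle, DataCap, SIM}.
BillingCycle, DataCap -> Carrier applies; add {Carrier} → now {BillingCycle, Carrier, DataCap, SIM}.
Carrier -> SubscriberID applies; add {SubscriberID} → now {BillingCycle, Carrier, DataCap, SIM, SubscriberID}.
No further FD applies.

{BillingCycle, Carrier, DataCap, SIM, SubscriberID}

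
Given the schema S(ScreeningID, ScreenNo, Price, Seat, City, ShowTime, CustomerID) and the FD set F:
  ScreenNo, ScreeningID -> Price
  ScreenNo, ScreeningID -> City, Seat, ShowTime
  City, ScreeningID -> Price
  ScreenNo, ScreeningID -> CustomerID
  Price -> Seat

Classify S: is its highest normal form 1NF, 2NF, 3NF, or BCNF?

2NF

Candidate key: {ScreenNo, ScreeningID}. Prime attributes: {ScreenNo, ScreeningID}.
City, ScreeningID -> Price: {City, ScreeningID}⁺ = {City, Price, ScreeningID, Seat}, which is not all of the attributes, so the left side is not a superkey — BCNF is violated.
City, ScreeningID -> Price determines the non-prime attribute {Price} from a non-superkey — 3NF is violated.
No non-prime attribute depends on a proper subset of any candidate key, so 2NF holds.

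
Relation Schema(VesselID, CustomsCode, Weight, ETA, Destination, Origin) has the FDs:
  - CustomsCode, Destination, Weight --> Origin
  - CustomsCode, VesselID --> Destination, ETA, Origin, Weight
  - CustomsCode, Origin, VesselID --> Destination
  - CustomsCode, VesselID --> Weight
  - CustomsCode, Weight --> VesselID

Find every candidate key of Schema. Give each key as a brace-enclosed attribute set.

{CustomsCode, VesselID}, {CustomsCode, Weight}

Attributes never on any right-hand side: {CustomsCode} — every candidate key must contain it.
{CustomsCode, VesselID} is a candidate key since {CustomsCode, VesselID}⁺ = {CustomsCode, Destination, ETA, Origin, VesselID, Weight} covers every attribute.
{CustomsCode, Weight} is a candidate key since {CustomsCode, Weight}⁺ = {CustomsCode, Destination, ETA, Origin, VesselID, Weight} covers every attribute.
Any other superkey properly contains one of these, so there are no further candidate keys.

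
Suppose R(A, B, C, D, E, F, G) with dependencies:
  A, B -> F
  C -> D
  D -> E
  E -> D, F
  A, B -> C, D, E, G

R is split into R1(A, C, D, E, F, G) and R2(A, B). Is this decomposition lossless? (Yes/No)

No

Common attributes: {A}; their closure is {A}.
R1 ⊄ {A} and R2 ⊄ {A}, so the split is lossy.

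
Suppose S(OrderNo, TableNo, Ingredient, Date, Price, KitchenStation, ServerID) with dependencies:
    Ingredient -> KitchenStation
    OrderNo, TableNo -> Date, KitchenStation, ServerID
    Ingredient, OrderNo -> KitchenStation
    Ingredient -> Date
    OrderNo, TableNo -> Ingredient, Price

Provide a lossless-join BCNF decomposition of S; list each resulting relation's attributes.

Candidate key of the original relation: {OrderNo, TableNo}.
{Date, Ingredient, KitchenStation, OrderNo, Price, ServerID, TableNo}: {Ingredient} determines {Date, Ingredient, KitchenStation} here but is not a superkey — split on Ingredient -> Date, KitchenStation, giving {Date, Ingredient, KitchenStation} and {Ingredient, OrderNo, Price, ServerID, TableNo}.
{Date, Ingredient, KitchenStation} has no BCNF violation.
{Ingredient, OrderNo, Price, ServerID, TableNo} has no BCNF violation.

{Date, Ingredient, KitchenStation}; {Ingredient, OrderNo, Price, ServerID, TableNo}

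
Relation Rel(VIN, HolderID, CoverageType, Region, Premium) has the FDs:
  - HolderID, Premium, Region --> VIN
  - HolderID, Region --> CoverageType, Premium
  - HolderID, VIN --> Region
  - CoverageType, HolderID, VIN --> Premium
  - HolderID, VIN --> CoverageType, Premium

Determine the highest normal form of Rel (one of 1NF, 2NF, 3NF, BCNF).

Candidate keys: {HolderID, Region}, {HolderID, VIN}. Prime attributes: {HolderID, Region, VIN}.
Every FD has a superkey on the left, so the relation is in BCNF.

BCNF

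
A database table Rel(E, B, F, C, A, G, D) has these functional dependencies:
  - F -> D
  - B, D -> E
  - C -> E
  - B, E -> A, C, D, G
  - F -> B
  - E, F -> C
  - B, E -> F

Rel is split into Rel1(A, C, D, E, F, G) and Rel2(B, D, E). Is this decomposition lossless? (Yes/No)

No

The shared attributes are {D, E} and {D, E}⁺ = {D, E}.
The closure covers neither Rel1 nor Rel2 entirely; the join is not lossless.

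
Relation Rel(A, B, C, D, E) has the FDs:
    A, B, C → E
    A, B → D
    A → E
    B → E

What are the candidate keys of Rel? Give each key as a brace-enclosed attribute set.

No FD produces {A, B, C}, so they must be in every candidate key.
{A, B, C}⁺ = {A, B, C, D, E} — all of the relation — so {A, B, C} is a candidate key.
No smaller or unrelated set reaches every attribute, so there are no other keys.

{A, B, C}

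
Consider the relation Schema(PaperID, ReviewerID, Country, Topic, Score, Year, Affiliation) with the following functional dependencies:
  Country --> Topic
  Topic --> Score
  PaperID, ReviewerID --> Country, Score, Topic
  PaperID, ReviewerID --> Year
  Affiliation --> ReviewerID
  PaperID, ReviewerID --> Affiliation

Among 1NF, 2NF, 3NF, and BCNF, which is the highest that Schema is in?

Candidate keys: {Affiliation, PaperID}, {PaperID, ReviewerID}. Prime attributes: {Affiliation, PaperID, ReviewerID}.
Country --> Topic breaks BCNF: {Country}⁺ = {Country, Score, Topic}, so {Country} is not a superkey.
Country --> Topic has non-prime {Topic} on the right and a non-superkey on the left, so 3NF fails.
No non-prime attribute depends on a proper subset of any candidate key, so 2NF holds.

2NF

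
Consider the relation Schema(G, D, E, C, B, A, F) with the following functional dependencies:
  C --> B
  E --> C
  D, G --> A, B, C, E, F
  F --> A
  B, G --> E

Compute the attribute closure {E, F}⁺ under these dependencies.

{A, B, C, E, F}

Start with {E, F}.
E --> C applies; add {C} → now {C, E, F}.
F --> A applies; add {A} → now {A, C, E, F}.
C --> B applies; add {B} → now {A, B, C, E, F}.
No further FD applies.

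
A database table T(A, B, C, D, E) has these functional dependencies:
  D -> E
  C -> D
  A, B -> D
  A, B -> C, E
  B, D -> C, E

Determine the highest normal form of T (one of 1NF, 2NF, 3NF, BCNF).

2NF

Candidate key: {A, B}. Prime attributes: {A, B}.
For D -> E we have {D}⁺ = {D, E}; {D} is not a superkey, so BCNF fails.
D -> E determines the non-prime attribute {E} from a non-superkey — 3NF is violated.
Checking every proper subset of each key, none determines a non-prime attribute — 2NF is satisfied.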